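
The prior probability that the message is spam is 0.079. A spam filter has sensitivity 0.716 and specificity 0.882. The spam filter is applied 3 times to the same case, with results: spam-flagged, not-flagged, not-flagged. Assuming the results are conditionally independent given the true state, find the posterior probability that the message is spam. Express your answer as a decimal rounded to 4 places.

Posterior P(H) ≈ 0.0512

Let H be the event that the message is spam; start with P(H) = 0.079. P('spam-flagged'|H) = 0.716, P('spam-flagged'|¬H) = 0.118.
Update on result 1 ('spam-flagged'): P(H) ← 0.716·0.0790 / (0.716·0.0790 + 0.118·0.9210) = 0.056564/0.16524 = 0.3423.
Update on result 2 ('not-flagged'): P(H) ← 0.284·0.3423 / (0.284·0.3423 + 0.882·0.6577) = 0.097216/0.67730 = 0.1435.
Update on result 3 ('not-flagged'): P(H) ← 0.284·0.1435 / (0.284·0.1435 + 0.882·0.8565) = 0.040764/0.79617 = 0.0512.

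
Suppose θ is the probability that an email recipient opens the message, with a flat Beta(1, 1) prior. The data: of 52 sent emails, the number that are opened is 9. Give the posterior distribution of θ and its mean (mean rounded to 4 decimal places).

The binomial likelihood is conjugate to the Beta prior: with 9 successes and 43 failures, the posterior is Beta(1+9, 1+43) = Beta(10, 44).
E[θ | data] = 10/(10+44) = 0.1852.

Posterior: Beta(10, 44); mean ≈ 0.1852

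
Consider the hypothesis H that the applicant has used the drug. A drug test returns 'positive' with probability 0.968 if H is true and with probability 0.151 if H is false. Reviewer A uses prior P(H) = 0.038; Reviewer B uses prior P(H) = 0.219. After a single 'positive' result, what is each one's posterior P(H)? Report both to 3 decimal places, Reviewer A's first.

Reviewer A: 0.202; Reviewer B: 0.643

P('+'|H) = 0.968, P('+'|¬H) = 0.151.
Reviewer A: numerator 0.968·0.038 = 0.036784; evidence = 0.036784+0.151·0.962 = 0.18205; posterior = 0.202.
Reviewer B: numerator 0.968·0.219 = 0.21199; evidence = 0.21199+0.151·0.781 = 0.32992; posterior = 0.643.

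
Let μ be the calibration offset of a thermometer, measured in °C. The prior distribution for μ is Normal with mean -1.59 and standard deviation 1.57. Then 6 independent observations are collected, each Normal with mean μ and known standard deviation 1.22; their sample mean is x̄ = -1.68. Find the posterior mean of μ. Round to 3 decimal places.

Posterior mean ≈ -1.672

With known σ, the Normal prior is conjugate. Weight on the data is w = (n/σ²)/(n/σ² + 1/τ₀²) = 4.03117/(4.03117+0.405696) = 0.90856.
Posterior mean = w·x̄ + (1−w)·μ₀ = 0.90856·-1.68 + 0.091437·-1.59 = -1.672.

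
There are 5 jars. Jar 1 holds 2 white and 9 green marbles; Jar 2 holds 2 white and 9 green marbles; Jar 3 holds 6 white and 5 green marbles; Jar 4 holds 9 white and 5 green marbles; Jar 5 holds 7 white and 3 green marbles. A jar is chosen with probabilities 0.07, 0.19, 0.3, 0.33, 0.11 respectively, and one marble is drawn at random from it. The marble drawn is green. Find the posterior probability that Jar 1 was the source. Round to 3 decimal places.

Tabulate prior·likelihood by source: [1] prior 0.07, lik 0.8182, product 0.05727; [2] prior 0.19, lik 0.8182, product 0.1555; [3] prior 0.3, lik 0.4545, product 0.1364; [4] prior 0.33, lik 0.3571, product 0.1179; [5] prior 0.11, lik 0.3, product 0.03300.
Normalizing constant = 0.49995; the posterior for Jar 1 is its product over the sum, 0.05727/0.49995 = 0.115.

Posterior probability ≈ 0.115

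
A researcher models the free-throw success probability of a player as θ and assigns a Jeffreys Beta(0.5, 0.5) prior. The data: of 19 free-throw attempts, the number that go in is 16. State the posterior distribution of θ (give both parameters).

Posterior: Beta(16.5, 3.5)

Observing 16 successes and 3 failures updates Beta(0.5, 0.5) by adding the success and failure counts to the two shape parameters: α = 0.5+16 = 16.5, β = 0.5+3 = 3.5.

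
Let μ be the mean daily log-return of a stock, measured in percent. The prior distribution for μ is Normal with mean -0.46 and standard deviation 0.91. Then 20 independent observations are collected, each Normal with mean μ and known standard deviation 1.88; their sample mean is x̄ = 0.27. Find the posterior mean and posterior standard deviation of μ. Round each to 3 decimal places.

With known σ, the Normal prior is conjugate. Weight on the data is w = (n/σ²)/(n/σ² + 1/τ₀²) = 5.65867/(5.65867+1.20758) = 0.82413.
Posterior mean = w·x̄ + (1−w)·μ₀ = 0.82413·0.27 + 0.17587·-0.46 = 0.142. Posterior variance = 1/(5.65867+1.20758) = 0.145640, so SD = 0.382.

Posterior mean ≈ 0.142; posterior SD ≈ 0.382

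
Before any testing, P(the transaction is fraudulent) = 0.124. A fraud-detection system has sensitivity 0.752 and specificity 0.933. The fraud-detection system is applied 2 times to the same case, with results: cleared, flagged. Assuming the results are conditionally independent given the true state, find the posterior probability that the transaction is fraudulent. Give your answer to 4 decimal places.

Posterior P(H) ≈ 0.2969

With H the event that the transaction is fraudulent, the joint likelihood of the observed sequence is P(data|H) = 0.248·0.752 = 0.18650 and P(data|¬H) = 0.933·0.067 = 0.062511.
Bayes: P(H|data) = 0.124·0.18650 / (0.124·0.18650 + 0.876·0.062511) = 0.023126/0.077885 = 0.2969.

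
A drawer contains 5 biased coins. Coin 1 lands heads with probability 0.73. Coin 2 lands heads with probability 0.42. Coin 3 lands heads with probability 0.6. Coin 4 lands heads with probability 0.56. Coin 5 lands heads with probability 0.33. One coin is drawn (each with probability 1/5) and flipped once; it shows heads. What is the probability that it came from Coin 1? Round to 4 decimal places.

P(heads|C1) = 0.73; P(heads|C2) = 0.42; P(heads|C3) = 0.6; P(heads|C4) = 0.56; P(heads|C5) = 0.33.
Prior × likelihood for each source: 0.2·0.73=0.1460, 0.2·0.42=0.08400, 0.2·0.6=0.1200, 0.2·0.56=0.1120, 0.2·0.33=0.06600. Summing gives P(heads) = 0.52800.
P(Coin 1 | heads) = 0.1460 / 0.52800 = 0.2765.

Posterior probability ≈ 0.2765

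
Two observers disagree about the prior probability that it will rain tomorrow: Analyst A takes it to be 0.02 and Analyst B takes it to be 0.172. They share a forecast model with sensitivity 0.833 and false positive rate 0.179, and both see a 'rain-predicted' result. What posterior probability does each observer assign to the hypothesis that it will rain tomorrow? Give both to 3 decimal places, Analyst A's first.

The likelihood ratio for a 'rain-predicted' result is 0.833/0.179 = 4.6536.
Analyst A: prior odds 0.02/0.98 = 0.020408; posterior odds 0.094972; posterior probability 0.087.
Analyst B: prior odds 0.172/0.828 = 0.20773; posterior odds 0.96670; posterior probability 0.492.

Analyst A: 0.087; Analyst B: 0.492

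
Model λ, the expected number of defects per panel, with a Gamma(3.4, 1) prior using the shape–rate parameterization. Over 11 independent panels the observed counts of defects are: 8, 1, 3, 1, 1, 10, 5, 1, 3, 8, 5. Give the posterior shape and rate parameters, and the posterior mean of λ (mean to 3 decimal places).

Posterior: Gamma(shape=49.4, rate=12); mean ≈ 4.117

The Poisson likelihood adds the total count to the shape and the number of exposure periods to the rate. Here ∑xᵢ = 46 and n = 11, so shape 3.4→49.4 and rate 1→12.
E[λ | data] = 49.4/12 = 4.117.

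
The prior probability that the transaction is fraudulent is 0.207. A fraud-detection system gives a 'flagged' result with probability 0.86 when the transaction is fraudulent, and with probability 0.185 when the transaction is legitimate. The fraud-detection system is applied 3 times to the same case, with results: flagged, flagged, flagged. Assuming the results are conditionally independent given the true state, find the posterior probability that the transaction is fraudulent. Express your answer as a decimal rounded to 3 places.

Posterior P(H) ≈ 0.963

Let H be the event that the transaction is fraudulent; start with P(H) = 0.207. P('flagged'|H) = 0.86, P('flagged'|¬H) = 0.185.
Update on result 1 ('flagged'): P(H) ← 0.86·0.2070 / (0.86·0.2070 + 0.185·0.7930) = 0.17802/0.32472 = 0.5482.
Update on result 2 ('flagged'): P(H) ← 0.86·0.5482 / (0.86·0.5482 + 0.185·0.4518) = 0.47147/0.55505 = 0.8494.
Update on result 3 ('flagged'): P(H) ← 0.86·0.8494 / (0.86·0.8494 + 0.185·0.1506) = 0.73050/0.75836 = 0.9633.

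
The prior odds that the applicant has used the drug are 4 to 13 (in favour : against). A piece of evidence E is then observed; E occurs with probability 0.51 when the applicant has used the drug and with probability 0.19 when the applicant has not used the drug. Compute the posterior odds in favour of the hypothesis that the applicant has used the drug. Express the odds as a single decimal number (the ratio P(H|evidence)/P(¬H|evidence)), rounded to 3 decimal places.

Prior odds = 4/13 = 0.30769. In log-odds, ln(0.30769) = -1.1787.
Add log likelihood ratio: ln(2.6842) = 0.98739.
Posterior log-odds = -0.19127, so posterior odds = exp(-0.19127) = 0.82591.

Posterior odds ≈ 0.826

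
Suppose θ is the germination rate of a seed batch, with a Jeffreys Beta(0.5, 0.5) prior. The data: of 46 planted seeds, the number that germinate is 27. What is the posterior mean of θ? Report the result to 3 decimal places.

Posterior mean ≈ 0.585

Observing 27 successes and 19 failures updates Beta(0.5, 0.5) by adding the success and failure counts to the two shape parameters: α = 0.5+27 = 27.5, β = 0.5+19 = 19.5.
E[θ | data] = 27.5/(27.5+19.5) = 0.585.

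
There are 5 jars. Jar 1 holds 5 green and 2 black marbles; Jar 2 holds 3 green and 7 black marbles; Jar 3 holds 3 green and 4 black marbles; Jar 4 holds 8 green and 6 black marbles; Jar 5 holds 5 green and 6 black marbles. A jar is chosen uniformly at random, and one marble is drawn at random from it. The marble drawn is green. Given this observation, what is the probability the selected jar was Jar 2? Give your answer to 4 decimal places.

Posterior probability ≈ 0.1215

Tabulate prior·likelihood by source: [1] prior 0.2, lik 0.7143, product 0.1429; [2] prior 0.2, lik 0.3, product 0.06000; [3] prior 0.2, lik 0.4286, product 0.08571; [4] prior 0.2, lik 0.5714, product 0.1143; [5] prior 0.2, lik 0.4545, product 0.09091.
Normalizing constant = 0.49377; the posterior for Jar 2 is its product over the sum, 0.06000/0.49377 = 0.1215.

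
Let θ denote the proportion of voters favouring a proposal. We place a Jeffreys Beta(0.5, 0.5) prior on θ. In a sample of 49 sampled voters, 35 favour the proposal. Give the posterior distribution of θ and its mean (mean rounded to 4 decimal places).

Posterior: Beta(35.5, 14.5); mean ≈ 0.7100

Observing 35 successes and 14 failures updates Beta(0.5, 0.5) by adding the success and failure counts to the two shape parameters: α = 0.5+35 = 35.5, β = 0.5+14 = 14.5.
E[θ | data] = 35.5/(35.5+14.5) = 0.7100.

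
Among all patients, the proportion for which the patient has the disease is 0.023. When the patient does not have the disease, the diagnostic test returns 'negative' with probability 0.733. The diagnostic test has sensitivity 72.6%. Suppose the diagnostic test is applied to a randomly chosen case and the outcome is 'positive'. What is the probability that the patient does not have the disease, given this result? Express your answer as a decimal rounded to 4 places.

P(¬H | E) ≈ 0.9398

Let H be the event that the patient has the disease. P(H) = 0.023, so P(¬H) = 0.977. With E the 'positive' result, P(E|H) = 0.726 and P(E|¬H) = 0.267.
P(E) = 0.726·0.023 + 0.267·0.977 = 0.016698 + 0.26086 = 0.27756.
By Bayes' theorem, P(H|E) = 0.016698 / 0.27756 = 0.0602. Hence P(¬H|E) = 1 − 0.0602 = 0.9398.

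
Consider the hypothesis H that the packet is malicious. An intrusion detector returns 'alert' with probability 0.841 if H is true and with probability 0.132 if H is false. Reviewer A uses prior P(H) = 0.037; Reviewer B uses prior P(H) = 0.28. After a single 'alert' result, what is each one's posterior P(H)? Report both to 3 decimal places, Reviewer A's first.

Reviewer A: 0.197; Reviewer B: 0.712

P('+'|H) = 0.841, P('+'|¬H) = 0.132.
Reviewer A: numerator 0.841·0.037 = 0.031117; evidence = 0.031117+0.132·0.963 = 0.15823; posterior = 0.197.
Reviewer B: numerator 0.841·0.28 = 0.23548; evidence = 0.23548+0.132·0.72 = 0.33052; posterior = 0.712.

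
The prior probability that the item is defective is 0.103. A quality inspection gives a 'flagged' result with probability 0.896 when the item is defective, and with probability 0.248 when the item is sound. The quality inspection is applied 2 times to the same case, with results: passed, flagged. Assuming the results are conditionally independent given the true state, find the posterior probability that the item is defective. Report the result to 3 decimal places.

Let H be the event that the item is defective; start with P(H) = 0.103. P('flagged'|H) = 0.896, P('flagged'|¬H) = 0.248.
Update on result 1 ('passed'): P(H) ← 0.104·0.1030 / (0.104·0.1030 + 0.752·0.8970) = 0.010712/0.68526 = 0.0156.
Update on result 2 ('flagged'): P(H) ← 0.896·0.0156 / (0.896·0.0156 + 0.248·0.9844) = 0.014006/0.25813 = 0.0543.

Posterior P(H) ≈ 0.054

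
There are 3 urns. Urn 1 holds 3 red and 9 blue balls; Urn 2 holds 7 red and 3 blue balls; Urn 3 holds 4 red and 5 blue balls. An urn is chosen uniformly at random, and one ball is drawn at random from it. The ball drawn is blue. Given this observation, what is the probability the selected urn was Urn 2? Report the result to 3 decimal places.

Posterior probability ≈ 0.187

P(blue|Urn 1) = 0.75; P(blue|Urn 2) = 0.3; P(blue|Urn 3) = 0.5556.
Prior × likelihood for each source: 0.333333·0.75=0.2500, 0.333333·0.3=0.1000, 0.333333·0.5556=0.1852. Summing gives P(blue) = 0.53519.
P(Urn 2 | blue) = 0.1000 / 0.53519 = 0.187.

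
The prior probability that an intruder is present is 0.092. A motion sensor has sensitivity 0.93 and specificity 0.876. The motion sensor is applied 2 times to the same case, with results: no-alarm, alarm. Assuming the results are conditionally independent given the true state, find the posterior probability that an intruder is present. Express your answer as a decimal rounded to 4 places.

Posterior P(H) ≈ 0.0572

Let H be the event that an intruder is present; start with P(H) = 0.092. P('alarm'|H) = 0.93, P('alarm'|¬H) = 0.124.
Update on result 1 ('no-alarm'): P(H) ← 0.07·0.0920 / (0.07·0.0920 + 0.876·0.9080) = 0.0064400/0.80185 = 0.0080.
Update on result 2 ('alarm'): P(H) ← 0.93·0.0080 / (0.93·0.0080 + 0.124·0.9920) = 0.0074692/0.13047 = 0.0572.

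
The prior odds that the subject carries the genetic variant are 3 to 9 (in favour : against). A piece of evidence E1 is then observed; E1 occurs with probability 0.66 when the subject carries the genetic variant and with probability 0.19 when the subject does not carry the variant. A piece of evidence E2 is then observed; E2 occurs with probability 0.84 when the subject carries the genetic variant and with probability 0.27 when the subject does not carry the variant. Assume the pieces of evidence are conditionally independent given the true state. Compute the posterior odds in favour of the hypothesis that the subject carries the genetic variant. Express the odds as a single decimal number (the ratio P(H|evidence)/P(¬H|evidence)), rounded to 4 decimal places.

Prior odds = 3/9 = 0.33333.
Likelihood ratio for E1 = 0.66/0.19 = 3.4737.
Likelihood ratio for E2 = 0.84/0.27 = 3.1111.
Posterior odds = prior odds × LR₁ × LR₂ = 3.6023.

Posterior odds ≈ 3.6023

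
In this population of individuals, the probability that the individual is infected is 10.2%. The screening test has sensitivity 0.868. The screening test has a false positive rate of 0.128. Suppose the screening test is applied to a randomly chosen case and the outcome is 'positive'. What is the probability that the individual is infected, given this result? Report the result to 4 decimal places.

P(H | E) ≈ 0.4351

Let H be the event that the individual is infected. P(H) = 0.102, so P(¬H) = 0.898. With E the 'positive' result, P(E|H) = 0.868 and P(E|¬H) = 0.128.
P(E) = 0.868·0.102 + 0.128·0.898 = 0.088536 + 0.11494 = 0.20348.
By Bayes' theorem, P(H|E) = 0.088536 / 0.20348 = 0.4351.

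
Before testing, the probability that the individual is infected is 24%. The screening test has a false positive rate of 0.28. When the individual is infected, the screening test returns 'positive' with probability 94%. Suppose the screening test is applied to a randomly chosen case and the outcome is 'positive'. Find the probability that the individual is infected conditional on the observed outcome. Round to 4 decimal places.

P(H | E) ≈ 0.5146

Let H be the event that the individual is infected. P(H) = 0.24, so P(¬H) = 0.76. With E the 'positive' result, P(E|H) = 0.94 and P(E|¬H) = 0.28.
P(E) = 0.94·0.24 + 0.28·0.76 = 0.22560 + 0.21280 = 0.43840.
By Bayes' theorem, P(H|E) = 0.22560 / 0.43840 = 0.5146.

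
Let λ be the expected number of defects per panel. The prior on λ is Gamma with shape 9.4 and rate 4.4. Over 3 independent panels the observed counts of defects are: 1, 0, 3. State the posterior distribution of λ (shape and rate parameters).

Posterior: Gamma(shape=13.4, rate=7.4)

The Poisson likelihood adds the total count to the shape and the number of exposure periods to the rate. Here ∑xᵢ = 4 and n = 3, so shape 9.4→13.4 and rate 4.4→7.4.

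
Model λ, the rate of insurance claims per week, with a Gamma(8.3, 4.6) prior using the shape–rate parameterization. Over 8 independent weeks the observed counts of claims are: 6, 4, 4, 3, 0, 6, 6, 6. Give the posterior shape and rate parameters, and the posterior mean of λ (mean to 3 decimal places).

Posterior: Gamma(shape=43.3, rate=12.6); mean ≈ 3.437

Total count ∑xᵢ = 35 over n = 8 weeks.
Gamma is conjugate to the Poisson likelihood: posterior is Gamma(shape = 8.3+35 = 43.3, rate = 4.6+8 = 12.6).
E[λ | data] = 43.3/12.6 = 3.437.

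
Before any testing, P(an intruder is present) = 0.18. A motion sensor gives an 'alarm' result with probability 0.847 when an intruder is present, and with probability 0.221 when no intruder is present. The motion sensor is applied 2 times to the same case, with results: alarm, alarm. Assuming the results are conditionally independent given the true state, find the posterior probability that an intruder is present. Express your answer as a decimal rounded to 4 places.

Posterior P(H) ≈ 0.7633

With H the event that an intruder is present, the joint likelihood of the observed sequence is P(data|H) = 0.847·0.847 = 0.71741 and P(data|¬H) = 0.221·0.221 = 0.048841.
Bayes: P(H|data) = 0.18·0.71741 / (0.18·0.71741 + 0.82·0.048841) = 0.12913/0.16918 = 0.7633.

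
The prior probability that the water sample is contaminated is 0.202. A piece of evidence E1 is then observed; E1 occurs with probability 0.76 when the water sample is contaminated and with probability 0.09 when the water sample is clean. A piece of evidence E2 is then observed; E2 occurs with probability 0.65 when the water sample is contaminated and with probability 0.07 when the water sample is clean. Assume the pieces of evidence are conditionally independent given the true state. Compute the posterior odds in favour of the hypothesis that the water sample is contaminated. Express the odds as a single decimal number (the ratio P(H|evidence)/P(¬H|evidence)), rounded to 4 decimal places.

Prior odds = 0.202/(1−0.202) = 0.25313. In log-odds, ln(0.25313) = -1.3738.
Add log likelihood ratios: ln(8.4444) + ln(9.2857) = 4.3620.
Posterior log-odds = 2.9881, so posterior odds = exp(2.9881) = 19.849.

Posterior odds ≈ 19.8488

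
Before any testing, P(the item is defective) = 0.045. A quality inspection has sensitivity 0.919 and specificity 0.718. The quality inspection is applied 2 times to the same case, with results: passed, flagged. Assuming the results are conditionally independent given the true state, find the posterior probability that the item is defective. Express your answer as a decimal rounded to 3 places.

With H the event that the item is defective, the joint likelihood of the observed sequence is P(data|H) = 0.081·0.919 = 0.074439 and P(data|¬H) = 0.718·0.282 = 0.20248.
Bayes: P(H|data) = 0.045·0.074439 / (0.045·0.074439 + 0.955·0.20248) = 0.0033498/0.19671 = 0.0170.

Posterior P(H) ≈ 0.017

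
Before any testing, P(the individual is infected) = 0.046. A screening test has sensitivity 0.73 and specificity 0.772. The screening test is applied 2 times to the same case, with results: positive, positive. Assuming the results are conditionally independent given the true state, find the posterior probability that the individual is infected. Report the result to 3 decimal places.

Posterior P(H) ≈ 0.331

With H the event that the individual is infected, the joint likelihood of the observed sequence is P(data|H) = 0.73·0.73 = 0.53290 and P(data|¬H) = 0.228·0.228 = 0.051984.
Bayes: P(H|data) = 0.046·0.53290 / (0.046·0.53290 + 0.954·0.051984) = 0.024513/0.074106 = 0.3308.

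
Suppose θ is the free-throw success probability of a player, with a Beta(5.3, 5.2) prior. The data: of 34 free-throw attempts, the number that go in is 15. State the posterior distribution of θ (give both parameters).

Posterior: Beta(20.3, 24.2)

Observing 15 successes and 19 failures updates Beta(5.3, 5.2) by adding the success and failure counts to the two shape parameters: α = 5.3+15 = 20.3, β = 5.2+19 = 24.2.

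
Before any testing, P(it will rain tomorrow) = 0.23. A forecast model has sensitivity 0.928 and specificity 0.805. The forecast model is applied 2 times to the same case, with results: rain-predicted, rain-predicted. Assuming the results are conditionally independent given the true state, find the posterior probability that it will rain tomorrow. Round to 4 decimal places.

Let H be the event that it will rain tomorrow; start with P(H) = 0.23. P('rain-predicted'|H) = 0.928, P('rain-predicted'|¬H) = 0.195.
Update on result 1 ('rain-predicted'): P(H) ← 0.928·0.2300 / (0.928·0.2300 + 0.195·0.7700) = 0.21344/0.36359 = 0.5870.
Update on result 2 ('rain-predicted'): P(H) ← 0.928·0.5870 / (0.928·0.5870 + 0.195·0.4130) = 0.54477/0.62530 = 0.8712.

Posterior P(H) ≈ 0.8712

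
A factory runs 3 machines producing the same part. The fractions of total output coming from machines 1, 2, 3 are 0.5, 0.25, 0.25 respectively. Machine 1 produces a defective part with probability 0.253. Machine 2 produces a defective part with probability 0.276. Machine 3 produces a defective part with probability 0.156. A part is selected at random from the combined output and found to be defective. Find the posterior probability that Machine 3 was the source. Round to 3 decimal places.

P(defective|M1) = 0.253; P(defective|M2) = 0.276; P(defective|M3) = 0.156.
Prior × likelihood for each source: 0.5·0.253=0.1265, 0.25·0.276=0.06900, 0.25·0.156=0.03900. Summing gives P(defective) = 0.23450.
P(Machine 3 | defective) = 0.03900 / 0.23450 = 0.166.

Posterior probability ≈ 0.166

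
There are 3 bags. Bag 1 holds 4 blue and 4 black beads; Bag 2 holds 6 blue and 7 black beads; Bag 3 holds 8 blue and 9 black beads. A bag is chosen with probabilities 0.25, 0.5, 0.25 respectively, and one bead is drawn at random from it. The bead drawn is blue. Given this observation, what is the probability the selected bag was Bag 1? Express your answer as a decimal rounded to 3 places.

Posterior probability ≈ 0.264

P(blue|Bag 1) = 0.5; P(blue|Bag 2) = 0.4615; P(blue|Bag 3) = 0.4706.
Prior × likelihood for each source: 0.25·0.5=0.1250, 0.5·0.4615=0.2308, 0.25·0.4706=0.1176. Summing gives P(blue) = 0.47342.
P(Bag 1 | blue) = 0.1250 / 0.47342 = 0.264.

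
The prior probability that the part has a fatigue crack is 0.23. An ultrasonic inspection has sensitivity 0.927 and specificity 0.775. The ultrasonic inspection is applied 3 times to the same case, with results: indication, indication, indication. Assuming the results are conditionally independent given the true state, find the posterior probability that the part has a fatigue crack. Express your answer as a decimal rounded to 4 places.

Posterior P(H) ≈ 0.9543

Let H be the event that the part has a fatigue crack; start with P(H) = 0.23. P('indication'|H) = 0.927, P('indication'|¬H) = 0.225.
Update on result 1 ('indication'): P(H) ← 0.927·0.2300 / (0.927·0.2300 + 0.225·0.7700) = 0.21321/0.38646 = 0.5517.
Update on result 2 ('indication'): P(H) ← 0.927·0.5517 / (0.927·0.5517 + 0.225·0.4483) = 0.51143/0.61229 = 0.8353.
Update on result 3 ('indication'): P(H) ← 0.927·0.8353 / (0.927·0.8353 + 0.225·0.1647) = 0.77429/0.81135 = 0.9543.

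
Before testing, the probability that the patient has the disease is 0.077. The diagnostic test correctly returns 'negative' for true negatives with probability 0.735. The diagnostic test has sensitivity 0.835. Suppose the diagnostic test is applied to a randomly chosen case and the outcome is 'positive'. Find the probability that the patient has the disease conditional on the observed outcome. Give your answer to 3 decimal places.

Write H for 'the patient has the disease'. Prior odds H:¬H = 0.077/0.923 = 0.083424. For the 'positive' outcome, the likelihood ratio is 0.835/0.265 = 3.1509.
Posterior odds = 0.083424 × 3.1509 = 0.26286, so P(H|E) = 0.26286/(1+0.26286) = 0.208.

P(H | E) ≈ 0.208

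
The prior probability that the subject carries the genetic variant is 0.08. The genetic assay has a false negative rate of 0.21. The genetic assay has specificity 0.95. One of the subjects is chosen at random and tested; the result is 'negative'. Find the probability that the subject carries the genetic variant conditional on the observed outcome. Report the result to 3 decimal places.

Let H be the event that the subject carries the genetic variant. P(H) = 0.08, so P(¬H) = 0.92. With E the 'negative' result, P(E|H) = 0.21 and P(E|¬H) = 0.95.
P(E) = 0.21·0.08 + 0.95·0.92 = 0.016800 + 0.87400 = 0.89080.
By Bayes' theorem, P(H|E) = 0.016800 / 0.89080 = 0.019.

P(H | E) ≈ 0.019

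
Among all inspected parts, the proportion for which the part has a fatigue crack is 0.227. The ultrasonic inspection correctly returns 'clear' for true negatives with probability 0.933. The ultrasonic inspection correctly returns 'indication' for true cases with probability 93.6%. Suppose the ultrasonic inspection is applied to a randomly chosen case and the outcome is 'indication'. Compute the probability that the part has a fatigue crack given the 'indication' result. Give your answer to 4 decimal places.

P(H | E) ≈ 0.8040

Let H be the event that the part has a fatigue crack. P(H) = 0.227, so P(¬H) = 0.773. With E the 'indication' result, P(E|H) = 0.936 and P(E|¬H) = 0.067.
P(E) = 0.936·0.227 + 0.067·0.773 = 0.21247 + 0.051791 = 0.26426.
By Bayes' theorem, P(H|E) = 0.21247 / 0.26426 = 0.8040.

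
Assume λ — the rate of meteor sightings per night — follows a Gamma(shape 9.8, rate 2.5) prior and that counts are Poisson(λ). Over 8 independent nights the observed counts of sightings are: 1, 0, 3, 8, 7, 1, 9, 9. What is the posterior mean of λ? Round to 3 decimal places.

The Poisson likelihood adds the total count to the shape and the number of exposure periods to the rate. Here ∑xᵢ = 38 and n = 8, so shape 9.8→47.8 and rate 2.5→10.5.
E[λ | data] = 47.8/10.5 = 4.552.

Posterior mean ≈ 4.552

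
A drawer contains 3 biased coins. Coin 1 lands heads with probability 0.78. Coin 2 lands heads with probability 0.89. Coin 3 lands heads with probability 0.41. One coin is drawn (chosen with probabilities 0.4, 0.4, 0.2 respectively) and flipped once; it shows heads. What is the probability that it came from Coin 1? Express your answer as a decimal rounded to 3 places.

Posterior probability ≈ 0.416

P(heads|C1) = 0.78; P(heads|C2) = 0.89; P(heads|C3) = 0.41.
Prior × likelihood for each source: 0.4·0.78=0.3120, 0.4·0.89=0.3560, 0.2·0.41=0.08200. Summing gives P(heads) = 0.75000.
P(Coin 1 | heads) = 0.3120 / 0.75000 = 0.416.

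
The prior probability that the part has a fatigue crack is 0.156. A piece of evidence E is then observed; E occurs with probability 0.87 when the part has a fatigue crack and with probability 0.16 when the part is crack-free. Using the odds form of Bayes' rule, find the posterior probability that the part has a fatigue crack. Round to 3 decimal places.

Prior odds = 0.156/(1−0.156) = 0.18483.
Likelihood ratio for E = 0.87/0.16 = 5.4375.
Posterior odds = prior odds × LR = 1.0050.
Posterior probability = odds/(1+odds) = 1.0050/2.0050 = 0.501.

Posterior probability ≈ 0.501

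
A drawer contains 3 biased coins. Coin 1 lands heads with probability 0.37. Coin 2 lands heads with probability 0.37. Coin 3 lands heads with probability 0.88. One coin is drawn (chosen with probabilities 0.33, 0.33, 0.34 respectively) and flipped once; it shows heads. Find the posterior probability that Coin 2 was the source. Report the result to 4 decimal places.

P(heads|C1) = 0.37; P(heads|C2) = 0.37; P(heads|C3) = 0.88.
Prior × likelihood for each source: 0.33·0.37=0.1221, 0.33·0.37=0.1221, 0.34·0.88=0.2992. Summing gives P(heads) = 0.54340.
P(Coin 2 | heads) = 0.1221 / 0.54340 = 0.2247.

Posterior probability ≈ 0.2247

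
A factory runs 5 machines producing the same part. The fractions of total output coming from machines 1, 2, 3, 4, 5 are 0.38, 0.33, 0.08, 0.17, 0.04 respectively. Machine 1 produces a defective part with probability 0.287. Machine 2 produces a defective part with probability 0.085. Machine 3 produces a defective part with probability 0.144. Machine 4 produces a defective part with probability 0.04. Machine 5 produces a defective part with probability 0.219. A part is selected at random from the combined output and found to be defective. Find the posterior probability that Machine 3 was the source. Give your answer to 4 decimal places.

P(defective|M1) = 0.287; P(defective|M2) = 0.085; P(defective|M3) = 0.144; P(defective|M4) = 0.04; P(defective|M5) = 0.219.
Prior × likelihood for each source: 0.38·0.287=0.1091, 0.33·0.085=0.02805, 0.08·0.144=0.01152, 0.17·0.04=0.006800, 0.04·0.219=0.008760. Summing gives P(defective) = 0.16419.
P(Machine 3 | defective) = 0.01152 / 0.16419 = 0.0702.

Posterior probability ≈ 0.0702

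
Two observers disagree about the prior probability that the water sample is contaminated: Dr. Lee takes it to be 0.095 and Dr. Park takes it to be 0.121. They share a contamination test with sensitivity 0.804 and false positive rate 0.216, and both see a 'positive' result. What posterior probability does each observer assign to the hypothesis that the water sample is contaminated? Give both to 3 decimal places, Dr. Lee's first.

Dr. Lee: 0.281; Dr. Park: 0.339

The likelihood ratio for a 'positive' result is 0.804/0.216 = 3.7222.
Dr. Lee: prior odds 0.095/0.905 = 0.10497; posterior odds 0.39073; posterior probability 0.281.
Dr. Park: prior odds 0.121/0.879 = 0.13766; posterior odds 0.51239; posterior probability 0.339.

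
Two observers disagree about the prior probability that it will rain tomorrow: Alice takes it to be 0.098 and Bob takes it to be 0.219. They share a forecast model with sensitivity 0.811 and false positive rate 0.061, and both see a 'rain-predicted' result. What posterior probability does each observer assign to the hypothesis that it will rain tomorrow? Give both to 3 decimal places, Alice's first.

Alice: 0.591; Bob: 0.788

The likelihood ratio for a 'rain-predicted' result is 0.811/0.061 = 13.295.
Alice: prior odds 0.098/0.902 = 0.10865; posterior odds 1.4445; posterior probability 0.591.
Bob: prior odds 0.219/0.781 = 0.28041; posterior odds 3.7281; posterior probability 0.788.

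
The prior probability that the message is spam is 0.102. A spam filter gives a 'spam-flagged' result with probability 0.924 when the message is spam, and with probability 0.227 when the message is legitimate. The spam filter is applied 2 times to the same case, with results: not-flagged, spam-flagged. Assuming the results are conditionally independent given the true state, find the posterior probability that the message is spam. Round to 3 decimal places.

Posterior P(H) ≈ 0.043

Let H be the event that the message is spam; start with P(H) = 0.102. P('spam-flagged'|H) = 0.924, P('spam-flagged'|¬H) = 0.227.
Update on result 1 ('not-flagged'): P(H) ← 0.076·0.1020 / (0.076·0.1020 + 0.773·0.8980) = 0.0077520/0.70191 = 0.0110.
Update on result 2 ('spam-flagged'): P(H) ← 0.924·0.0110 / (0.924·0.0110 + 0.227·0.9890) = 0.010205/0.23470 = 0.0435.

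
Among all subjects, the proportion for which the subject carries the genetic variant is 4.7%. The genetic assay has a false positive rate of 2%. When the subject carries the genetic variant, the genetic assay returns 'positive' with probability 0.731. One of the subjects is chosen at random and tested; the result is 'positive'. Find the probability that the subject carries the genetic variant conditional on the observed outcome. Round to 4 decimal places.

Write H for 'the subject carries the genetic variant'. Prior odds H:¬H = 0.047/0.953 = 0.049318. For the 'positive' outcome, the likelihood ratio is 0.731/0.02 = 36.550.
Posterior odds = 0.049318 × 36.550 = 1.8026, so P(H|E) = 1.8026/(1+1.8026) = 0.6432.

P(H | E) ≈ 0.6432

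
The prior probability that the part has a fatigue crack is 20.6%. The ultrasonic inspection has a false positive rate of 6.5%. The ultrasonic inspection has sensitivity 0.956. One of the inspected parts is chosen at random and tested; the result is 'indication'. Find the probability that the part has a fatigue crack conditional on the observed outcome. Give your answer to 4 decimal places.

P(H | E) ≈ 0.7924

Write H for 'the part has a fatigue crack'. Prior odds H:¬H = 0.206/0.794 = 0.25945. For the 'indication' outcome, the likelihood ratio is 0.956/0.065 = 14.708.
Posterior odds = 0.25945 × 14.708 = 3.8158, so P(H|E) = 3.8158/(1+3.8158) = 0.7924.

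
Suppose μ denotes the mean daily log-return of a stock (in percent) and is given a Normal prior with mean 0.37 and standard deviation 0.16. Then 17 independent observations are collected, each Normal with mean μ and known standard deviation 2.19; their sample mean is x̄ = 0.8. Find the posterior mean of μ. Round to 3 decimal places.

Posterior mean ≈ 0.406

Prior precision 1/τ₀² = 1/0.16² = 39.0625; data precision n/σ² = 17/2.19² = 3.54455.
Posterior precision = 39.0625 + 3.54455 = 42.6070.
Posterior mean = (39.0625·0.37 + 3.54455·0.8) / 42.6070 = 0.406.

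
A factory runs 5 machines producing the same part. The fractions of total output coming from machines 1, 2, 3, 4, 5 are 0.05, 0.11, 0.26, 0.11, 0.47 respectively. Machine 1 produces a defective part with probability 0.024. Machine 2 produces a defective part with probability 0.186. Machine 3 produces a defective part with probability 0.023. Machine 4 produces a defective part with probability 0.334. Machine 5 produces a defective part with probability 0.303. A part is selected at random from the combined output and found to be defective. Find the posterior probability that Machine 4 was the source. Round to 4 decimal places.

Posterior probability ≈ 0.1777

Tabulate prior·likelihood by source: [1] prior 0.05, lik 0.024, product 0.001200; [2] prior 0.11, lik 0.186, product 0.02046; [3] prior 0.26, lik 0.023, product 0.005980; [4] prior 0.11, lik 0.334, product 0.03674; [5] prior 0.47, lik 0.303, product 0.1424.
Normalizing constant = 0.20679; the posterior for Machine 4 is its product over the sum, 0.03674/0.20679 = 0.1777.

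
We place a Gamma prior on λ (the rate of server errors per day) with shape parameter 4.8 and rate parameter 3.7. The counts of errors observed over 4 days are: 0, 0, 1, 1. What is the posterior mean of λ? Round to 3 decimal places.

Posterior mean ≈ 0.883

Total count ∑xᵢ = 2 over n = 4 days.
Gamma is conjugate to the Poisson likelihood: posterior is Gamma(shape = 4.8+2 = 6.8, rate = 3.7+4 = 7.7).
Posterior mean = shape/rate = 6.8/7.7 = 0.883.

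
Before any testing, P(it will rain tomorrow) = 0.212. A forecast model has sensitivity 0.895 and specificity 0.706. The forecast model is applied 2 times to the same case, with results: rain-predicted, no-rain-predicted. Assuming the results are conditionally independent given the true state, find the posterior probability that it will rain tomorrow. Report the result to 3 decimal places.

Posterior P(H) ≈ 0.109

Let H be the event that it will rain tomorrow; start with P(H) = 0.212. P('rain-predicted'|H) = 0.895, P('rain-predicted'|¬H) = 0.294.
Update on result 1 ('rain-predicted'): P(H) ← 0.895·0.2120 / (0.895·0.2120 + 0.294·0.7880) = 0.18974/0.42141 = 0.4502.
Update on result 2 ('no-rain-predicted'): P(H) ← 0.105·0.4502 / (0.105·0.4502 + 0.706·0.5498) = 0.047276/0.43540 = 0.1086.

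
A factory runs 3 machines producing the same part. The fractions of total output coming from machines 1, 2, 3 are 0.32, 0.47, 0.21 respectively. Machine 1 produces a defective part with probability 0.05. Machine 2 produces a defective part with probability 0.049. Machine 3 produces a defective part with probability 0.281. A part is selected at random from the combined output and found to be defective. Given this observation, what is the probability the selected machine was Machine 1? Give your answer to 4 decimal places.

P(defective|M1) = 0.05; P(defective|M2) = 0.049; P(defective|M3) = 0.281.
Prior × likelihood for each source: 0.32·0.05=0.01600, 0.47·0.049=0.02303, 0.21·0.281=0.05901. Summing gives P(defective) = 0.098040.
P(Machine 1 | defective) = 0.01600 / 0.098040 = 0.1632.

Posterior probability ≈ 0.1632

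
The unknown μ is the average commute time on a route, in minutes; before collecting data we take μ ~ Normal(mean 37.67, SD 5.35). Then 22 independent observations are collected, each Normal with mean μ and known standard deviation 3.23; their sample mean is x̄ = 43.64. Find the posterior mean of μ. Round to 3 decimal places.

Prior precision 1/τ₀² = 1/5.35² = 0.0349375; data precision n/σ² = 22/3.23² = 2.10871.
Posterior precision = 0.0349375 + 2.10871 = 2.14365.
Posterior mean = (0.0349375·37.67 + 2.10871·43.64) / 2.14365 = 43.543.

Posterior mean ≈ 43.543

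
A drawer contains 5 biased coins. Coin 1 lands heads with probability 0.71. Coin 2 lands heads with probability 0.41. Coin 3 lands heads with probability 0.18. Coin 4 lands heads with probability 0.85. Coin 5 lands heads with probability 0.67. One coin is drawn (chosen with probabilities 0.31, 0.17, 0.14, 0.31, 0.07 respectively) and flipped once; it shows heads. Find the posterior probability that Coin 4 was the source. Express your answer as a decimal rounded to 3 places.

Posterior probability ≈ 0.421

P(heads|C1) = 0.71; P(heads|C2) = 0.41; P(heads|C3) = 0.18; P(heads|C4) = 0.85; P(heads|C5) = 0.67.
Prior × likelihood for each source: 0.31·0.71=0.2201, 0.17·0.41=0.06970, 0.14·0.18=0.02520, 0.31·0.85=0.2635, 0.07·0.67=0.04690. Summing gives P(heads) = 0.62540.
P(Coin 4 | heads) = 0.2635 / 0.62540 = 0.421.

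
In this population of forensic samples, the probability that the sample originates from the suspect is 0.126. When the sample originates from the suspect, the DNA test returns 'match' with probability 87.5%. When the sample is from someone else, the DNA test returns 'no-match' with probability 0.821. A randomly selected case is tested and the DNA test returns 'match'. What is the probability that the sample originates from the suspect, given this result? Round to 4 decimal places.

Let H be the event that the sample originates from the suspect. P(H) = 0.126, so P(¬H) = 0.874. With E the 'match' result, P(E|H) = 0.875 and P(E|¬H) = 0.179.
P(E) = 0.875·0.126 + 0.179·0.874 = 0.11025 + 0.15645 = 0.26670.
By Bayes' theorem, P(H|E) = 0.11025 / 0.26670 = 0.4134.

P(H | E) ≈ 0.4134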